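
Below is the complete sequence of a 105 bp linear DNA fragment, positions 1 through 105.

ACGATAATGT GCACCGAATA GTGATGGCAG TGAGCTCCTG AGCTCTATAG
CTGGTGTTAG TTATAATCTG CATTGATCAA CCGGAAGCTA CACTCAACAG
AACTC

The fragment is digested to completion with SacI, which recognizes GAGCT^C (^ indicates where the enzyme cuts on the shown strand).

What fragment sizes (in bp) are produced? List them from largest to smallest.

61, 36, 8 bp

SacI sites (GAGCTC) start at positions 32, 40.
SacI cuts after base 5 of each site (before the last base), so after positions 36, 44.
Linear molecule, 2 cuts → 3 fragments:
  1–36 → 36 bp
  37–44 → 8 bp
  45–105 → 61 bp
Sorted largest to smallest: 61, 36, 8 bp.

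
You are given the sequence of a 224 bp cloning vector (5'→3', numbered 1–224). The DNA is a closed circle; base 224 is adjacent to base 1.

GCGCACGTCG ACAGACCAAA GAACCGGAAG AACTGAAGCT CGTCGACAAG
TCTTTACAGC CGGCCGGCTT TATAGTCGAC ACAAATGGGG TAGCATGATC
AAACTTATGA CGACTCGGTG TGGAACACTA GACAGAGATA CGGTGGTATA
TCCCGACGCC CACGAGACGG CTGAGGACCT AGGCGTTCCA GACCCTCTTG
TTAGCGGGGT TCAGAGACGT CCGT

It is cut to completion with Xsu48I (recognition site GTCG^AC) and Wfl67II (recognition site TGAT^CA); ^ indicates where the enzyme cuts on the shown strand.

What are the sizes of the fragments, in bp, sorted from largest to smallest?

135, 35, 33, 21 bp

Xsu48I sites (GTCGAC) start at positions 7, 42, 75.
Xsu48I cuts after base 4 of each site, so after positions 10, 45, 78.
The Wfl67II site (TGATCA) starts at position 96.
Wfl67II cuts after base 4 of each site, so after position 99.
Combined cut positions: 10, 45, 78, 99.
Circular molecule, 4 cuts → 4 fragments:
  11–45 → 35 bp
  46–78 → 33 bp
  79–99 → 21 bp
  100–224 then 1–10 → 125 + 10 = 135 bp
Sorted largest to smallest: 135, 35, 33, 21 bp.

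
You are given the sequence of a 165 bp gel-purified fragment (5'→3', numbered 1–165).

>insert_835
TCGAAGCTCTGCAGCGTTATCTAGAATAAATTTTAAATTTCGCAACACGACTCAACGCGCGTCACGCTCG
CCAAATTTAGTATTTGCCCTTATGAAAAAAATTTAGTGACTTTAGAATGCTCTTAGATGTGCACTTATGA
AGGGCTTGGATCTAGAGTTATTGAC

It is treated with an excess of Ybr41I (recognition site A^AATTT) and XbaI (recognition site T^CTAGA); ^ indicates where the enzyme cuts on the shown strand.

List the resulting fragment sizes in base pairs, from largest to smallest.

52, 38, 26, 20, 14, 8, 7 bp

Ybr41I sites (AAATTT) start at positions 28, 35, 73, 99.
Ybr41I cuts after the first base of each site, so after positions 28, 35, 73, 99.
XbaI sites (TCTAGA) start at positions 20, 151.
XbaI cuts after the first base of each site, so after positions 20, 151.
Combined cut positions: 20, 28, 35, 73, 99, 151.
Linear molecule, 6 cuts → 7 fragments:
  1–20 → 20 bp
  21–28 → 8 bp
  29–35 → 7 bp
  36–73 → 38 bp
  74–99 → 26 bp
  100–151 → 52 bp
  152–165 → 14 bp
Sorted largest to smallest: 52, 38, 26, 20, 14, 8, 7 bp.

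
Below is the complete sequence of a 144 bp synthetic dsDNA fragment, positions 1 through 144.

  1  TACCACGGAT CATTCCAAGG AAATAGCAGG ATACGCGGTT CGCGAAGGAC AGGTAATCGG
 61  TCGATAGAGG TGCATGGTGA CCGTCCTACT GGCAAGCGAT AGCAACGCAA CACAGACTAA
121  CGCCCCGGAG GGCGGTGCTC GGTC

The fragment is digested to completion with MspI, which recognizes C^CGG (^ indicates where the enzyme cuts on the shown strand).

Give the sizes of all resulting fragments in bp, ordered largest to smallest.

125, 19 bp

The MspI site (CCGG) starts at position 125.
MspI cuts after the first base of each site, so after position 125.
Linear molecule, 1 cut → 2 fragments:
  1–125 → 125 bp
  126–144 → 19 bp
Sorted largest to smallest: 125, 19 bp.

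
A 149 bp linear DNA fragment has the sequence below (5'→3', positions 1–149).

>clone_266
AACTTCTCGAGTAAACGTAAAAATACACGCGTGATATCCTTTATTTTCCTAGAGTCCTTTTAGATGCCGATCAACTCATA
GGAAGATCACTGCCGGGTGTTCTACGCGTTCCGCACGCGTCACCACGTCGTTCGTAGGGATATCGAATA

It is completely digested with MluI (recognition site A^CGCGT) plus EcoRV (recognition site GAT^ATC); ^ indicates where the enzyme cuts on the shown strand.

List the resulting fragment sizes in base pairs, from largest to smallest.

69, 27, 26, 11, 8, 8 bp

MluI sites (ACGCGT) start at positions 27, 104, 115.
MluI cuts after the first base of each site, so after positions 27, 104, 115.
EcoRV sites (GATATC) start at positions 33, 139.
EcoRV cuts after base 3 of each site, so after positions 35, 141.
Combined cut positions: 27, 35, 104, 115, 141.
Linear molecule, 5 cuts → 6 fragments:
  1–27 → 27 bp
  28–35 → 8 bp
  36–104 → 69 bp
  105–115 → 11 bp
  116–141 → 26 bp
  142–149 → 8 bp
Sorted largest to smallest: 69, 27, 26, 11, 8, 8 bp.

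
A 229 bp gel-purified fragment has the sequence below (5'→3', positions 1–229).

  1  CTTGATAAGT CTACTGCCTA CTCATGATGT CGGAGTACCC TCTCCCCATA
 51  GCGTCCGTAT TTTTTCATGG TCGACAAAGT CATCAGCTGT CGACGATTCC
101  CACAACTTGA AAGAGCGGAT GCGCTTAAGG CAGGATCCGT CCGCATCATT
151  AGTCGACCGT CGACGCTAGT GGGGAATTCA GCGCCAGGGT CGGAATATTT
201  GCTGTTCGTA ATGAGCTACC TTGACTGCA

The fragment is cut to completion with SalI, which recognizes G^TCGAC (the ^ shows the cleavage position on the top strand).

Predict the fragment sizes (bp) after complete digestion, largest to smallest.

SalI sites (GTCGAC) start at positions 70, 89, 152, 159.
SalI cuts after the first base of each site, so after positions 70, 89, 152, 159.
Linear molecule, 4 cuts → 5 fragments:
  1–70 → 70 bp
  71–89 → 19 bp
  90–152 → 63 bp
  153–159 → 7 bp
  160–229 → 70 bp
Sorted largest to smallest: 70, 70, 63, 19, 7 bp.

70, 70, 63, 19, 7 bp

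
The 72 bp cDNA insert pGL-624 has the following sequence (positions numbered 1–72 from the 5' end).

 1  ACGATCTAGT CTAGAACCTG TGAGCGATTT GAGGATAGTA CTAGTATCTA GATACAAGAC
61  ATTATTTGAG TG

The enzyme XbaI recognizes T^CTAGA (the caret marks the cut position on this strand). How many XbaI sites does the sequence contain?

TCTAGA occurs starting at positions 10, 47.
XbaI cuts at 2 sites.

2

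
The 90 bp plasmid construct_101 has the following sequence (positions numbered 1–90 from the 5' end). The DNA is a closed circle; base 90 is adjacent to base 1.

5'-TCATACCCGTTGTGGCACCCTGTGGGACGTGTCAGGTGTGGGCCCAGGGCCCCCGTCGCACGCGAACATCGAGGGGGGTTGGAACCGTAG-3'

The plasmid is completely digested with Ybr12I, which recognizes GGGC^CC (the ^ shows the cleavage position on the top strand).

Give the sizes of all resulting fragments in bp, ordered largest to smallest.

83, 7 bp

Ybr12I sites (GGGCCC) start at positions 40, 47.
Ybr12I cuts after base 4 of each site, so after positions 43, 50.
Circular molecule, 2 cuts → 2 fragments:
  44–50 → 7 bp
  51–90 then 1–43 → 40 + 43 = 83 bp
Sorted largest to smallest: 83, 7 bp.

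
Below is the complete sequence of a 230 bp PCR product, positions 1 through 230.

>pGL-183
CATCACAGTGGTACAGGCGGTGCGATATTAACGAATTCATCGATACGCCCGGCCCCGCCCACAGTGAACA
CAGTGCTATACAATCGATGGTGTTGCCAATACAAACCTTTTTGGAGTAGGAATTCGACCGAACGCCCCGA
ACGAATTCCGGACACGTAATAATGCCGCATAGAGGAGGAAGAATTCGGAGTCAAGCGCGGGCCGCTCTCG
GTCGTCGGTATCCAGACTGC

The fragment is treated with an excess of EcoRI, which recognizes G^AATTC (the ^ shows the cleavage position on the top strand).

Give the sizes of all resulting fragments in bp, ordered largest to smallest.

87, 49, 38, 33, 23 bp

EcoRI sites (GAATTC) start at positions 33, 120, 143, 181.
EcoRI cuts after the first base of each site, so after positions 33, 120, 143, 181.
Linear molecule, 4 cuts → 5 fragments:
  1–33 → 33 bp
  34–120 → 87 bp
  121–143 → 23 bp
  144–181 → 38 bp
  182–230 → 49 bp
Sorted largest to smallest: 87, 49, 38, 33, 23 bp.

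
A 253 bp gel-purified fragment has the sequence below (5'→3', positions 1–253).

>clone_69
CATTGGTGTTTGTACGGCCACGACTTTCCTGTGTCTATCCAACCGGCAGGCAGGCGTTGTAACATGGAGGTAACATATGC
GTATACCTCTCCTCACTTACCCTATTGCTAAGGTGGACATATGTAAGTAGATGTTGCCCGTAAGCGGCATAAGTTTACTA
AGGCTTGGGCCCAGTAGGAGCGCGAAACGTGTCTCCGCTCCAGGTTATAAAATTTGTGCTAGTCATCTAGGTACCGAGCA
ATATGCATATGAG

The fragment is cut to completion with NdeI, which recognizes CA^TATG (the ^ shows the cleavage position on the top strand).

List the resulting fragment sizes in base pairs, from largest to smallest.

NdeI sites (CATATG) start at positions 74, 118, 246.
NdeI cuts after base 2 of each site, so after positions 75, 119, 247.
Linear molecule, 3 cuts → 4 fragments:
  1–75 → 75 bp
  76–119 → 44 bp
  120–247 → 128 bp
  248–253 → 6 bp
Sorted largest to smallest: 128, 75, 44, 6 bp.

128, 75, 44, 6 bp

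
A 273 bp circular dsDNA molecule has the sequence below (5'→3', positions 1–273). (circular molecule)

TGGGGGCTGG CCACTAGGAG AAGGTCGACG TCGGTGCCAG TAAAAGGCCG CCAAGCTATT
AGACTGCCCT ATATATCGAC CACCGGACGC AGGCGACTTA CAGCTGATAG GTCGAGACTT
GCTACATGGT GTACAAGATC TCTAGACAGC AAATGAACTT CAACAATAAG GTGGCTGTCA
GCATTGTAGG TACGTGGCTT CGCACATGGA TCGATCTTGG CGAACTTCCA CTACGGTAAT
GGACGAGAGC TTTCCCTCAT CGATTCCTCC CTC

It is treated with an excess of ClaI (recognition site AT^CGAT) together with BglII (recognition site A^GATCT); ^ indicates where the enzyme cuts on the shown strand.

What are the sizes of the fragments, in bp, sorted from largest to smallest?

ClaI sites (ATCGAT) start at positions 210, 259.
ClaI cuts after base 2 of each site, so after positions 211, 260.
The BglII site (AGATCT) starts at position 136.
BglII cuts after the first base of each site, so after position 136.
Combined cut positions: 136, 211, 260.
Circular molecule, 3 cuts → 3 fragments:
  137–211 → 75 bp
  212–260 → 49 bp
  261–273 then 1–136 → 13 + 136 = 149 bp
Sorted largest to smallest: 149, 75, 49 bp.

149, 75, 49 bp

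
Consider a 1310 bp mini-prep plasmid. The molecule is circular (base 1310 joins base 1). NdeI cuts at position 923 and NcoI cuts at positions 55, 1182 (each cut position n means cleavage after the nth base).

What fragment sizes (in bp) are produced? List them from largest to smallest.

Combined cut positions (sorted): 55, 923, 1182.
Circular molecule, 3 cuts → 3 fragments:
  923 − 55 = 868 bp
  1182 − 923 = 259 bp
  wrap: 1310 − 1182 + 55 = 183 bp
Sorted largest to smallest: 868, 259, 183 bp.

868, 259, 183 bp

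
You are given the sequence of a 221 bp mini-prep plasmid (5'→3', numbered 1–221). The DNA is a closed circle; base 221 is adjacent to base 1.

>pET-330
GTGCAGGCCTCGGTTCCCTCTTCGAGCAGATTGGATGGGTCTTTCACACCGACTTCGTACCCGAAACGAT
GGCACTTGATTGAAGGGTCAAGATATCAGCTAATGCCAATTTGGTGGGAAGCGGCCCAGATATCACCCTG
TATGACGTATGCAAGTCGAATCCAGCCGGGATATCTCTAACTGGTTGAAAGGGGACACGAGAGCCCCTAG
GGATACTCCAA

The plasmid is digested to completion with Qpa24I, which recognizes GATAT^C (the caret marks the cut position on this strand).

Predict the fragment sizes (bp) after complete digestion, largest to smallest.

143, 41, 37 bp

Qpa24I sites (GATATC) start at positions 92, 129, 170.
Qpa24I cuts after base 5 of each site (before the last base), so after positions 96, 133, 174.
Circular molecule, 3 cuts → 3 fragments:
  97–133 → 37 bp
  134–174 → 41 bp
  175–221 then 1–96 → 47 + 96 = 143 bp
Sorted largest to smallest: 143, 41, 37 bp.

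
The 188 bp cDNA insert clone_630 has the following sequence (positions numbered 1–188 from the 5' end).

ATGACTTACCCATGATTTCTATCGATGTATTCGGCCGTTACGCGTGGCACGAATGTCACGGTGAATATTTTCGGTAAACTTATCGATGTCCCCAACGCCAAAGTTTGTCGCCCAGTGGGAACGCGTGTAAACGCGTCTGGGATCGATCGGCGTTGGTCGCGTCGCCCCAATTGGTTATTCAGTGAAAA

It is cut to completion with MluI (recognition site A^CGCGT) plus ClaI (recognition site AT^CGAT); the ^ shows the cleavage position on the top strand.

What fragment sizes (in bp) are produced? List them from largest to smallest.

MluI sites (ACGCGT) start at positions 40, 121, 131.
MluI cuts after the first base of each site, so after positions 40, 121, 131.
ClaI sites (ATCGAT) start at positions 21, 82, 142.
ClaI cuts after base 2 of each site, so after positions 22, 83, 143.
Combined cut positions: 22, 40, 83, 121, 131, 143.
Linear molecule, 6 cuts → 7 fragments:
  1–22 → 22 bp
  23–40 → 18 bp
  41–83 → 43 bp
  84–121 → 38 bp
  122–131 → 10 bp
  132–143 → 12 bp
  144–188 → 45 bp
Sorted largest to smallest: 45, 43, 38, 22, 18, 12, 10 bp.

45, 43, 38, 22, 18, 12, 10 bp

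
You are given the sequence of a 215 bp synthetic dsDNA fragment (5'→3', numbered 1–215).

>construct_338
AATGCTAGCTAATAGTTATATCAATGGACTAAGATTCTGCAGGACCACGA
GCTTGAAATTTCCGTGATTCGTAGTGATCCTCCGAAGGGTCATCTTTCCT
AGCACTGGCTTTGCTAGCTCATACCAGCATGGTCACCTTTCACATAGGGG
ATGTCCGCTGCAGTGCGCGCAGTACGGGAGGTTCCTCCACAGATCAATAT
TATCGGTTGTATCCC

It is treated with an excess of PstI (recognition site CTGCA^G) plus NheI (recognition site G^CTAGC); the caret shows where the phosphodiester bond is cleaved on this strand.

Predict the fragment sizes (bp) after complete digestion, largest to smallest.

72, 53, 49, 37, 4 bp

PstI sites (CTGCAG) start at positions 37, 158.
PstI cuts after base 5 of each site (before the last base), so after positions 41, 162.
NheI sites (GCTAGC) start at positions 4, 113.
NheI cuts after the first base of each site, so after positions 4, 113.
Combined cut positions: 4, 41, 113, 162.
Linear molecule, 4 cuts → 5 fragments:
  1–4 → 4 bp
  5–41 → 37 bp
  42–113 → 72 bp
  114–162 → 49 bp
  163–215 → 53 bp
Sorted largest to smallest: 72, 53, 49, 37, 4 bp.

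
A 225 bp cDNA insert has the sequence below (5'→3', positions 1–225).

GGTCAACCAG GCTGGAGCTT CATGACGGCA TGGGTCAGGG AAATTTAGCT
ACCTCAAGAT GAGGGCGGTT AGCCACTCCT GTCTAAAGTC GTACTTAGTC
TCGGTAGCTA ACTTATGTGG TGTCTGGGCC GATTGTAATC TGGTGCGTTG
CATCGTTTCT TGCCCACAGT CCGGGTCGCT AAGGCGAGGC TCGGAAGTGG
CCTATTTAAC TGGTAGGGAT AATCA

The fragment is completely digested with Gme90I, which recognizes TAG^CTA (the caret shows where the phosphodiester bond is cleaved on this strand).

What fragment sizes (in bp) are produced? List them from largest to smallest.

118, 59, 48 bp

Gme90I sites (TAGCTA) start at positions 46, 105.
Gme90I cuts after base 3 of each site, so after positions 48, 107.
Linear molecule, 2 cuts → 3 fragments:
  1–48 → 48 bp
  49–107 → 59 bp
  108–225 → 118 bp
Sorted largest to smallest: 118, 59, 48 bp.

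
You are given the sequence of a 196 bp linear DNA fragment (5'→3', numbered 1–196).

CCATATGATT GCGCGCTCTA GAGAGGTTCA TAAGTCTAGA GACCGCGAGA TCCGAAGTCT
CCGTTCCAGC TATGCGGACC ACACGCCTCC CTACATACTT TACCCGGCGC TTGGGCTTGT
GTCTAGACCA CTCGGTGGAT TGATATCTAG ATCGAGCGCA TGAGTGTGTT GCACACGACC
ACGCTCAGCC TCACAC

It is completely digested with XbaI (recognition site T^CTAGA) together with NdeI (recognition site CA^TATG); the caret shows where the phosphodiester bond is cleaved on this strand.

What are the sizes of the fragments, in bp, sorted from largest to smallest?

87, 50, 24, 18, 14, 3 bp

XbaI sites (TCTAGA) start at positions 17, 35, 122, 146.
XbaI cuts after the first base of each site, so after positions 17, 35, 122, 146.
The NdeI site (CATATG) starts at position 2.
NdeI cuts after base 2 of each site, so after position 3.
Combined cut positions: 3, 17, 35, 122, 146.
Linear molecule, 5 cuts → 6 fragments:
  1–3 → 3 bp
  4–17 → 14 bp
  18–35 → 18 bp
  36–122 → 87 bp
  123–146 → 24 bp
  147–196 → 50 bp
Sorted largest to smallest: 87, 50, 24, 18, 14, 3 bp.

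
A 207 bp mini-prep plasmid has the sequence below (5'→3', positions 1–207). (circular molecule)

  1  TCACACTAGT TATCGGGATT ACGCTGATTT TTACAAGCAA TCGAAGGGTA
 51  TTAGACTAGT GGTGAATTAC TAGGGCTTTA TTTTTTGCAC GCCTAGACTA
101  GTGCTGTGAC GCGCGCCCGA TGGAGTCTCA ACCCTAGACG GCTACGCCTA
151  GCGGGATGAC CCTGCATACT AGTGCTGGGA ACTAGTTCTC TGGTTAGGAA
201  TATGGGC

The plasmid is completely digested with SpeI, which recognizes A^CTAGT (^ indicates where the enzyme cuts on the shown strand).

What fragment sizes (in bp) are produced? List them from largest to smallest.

71, 50, 42, 31, 13 bp

SpeI sites (ACTAGT) start at positions 5, 55, 97, 168, 181.
SpeI cuts after the first base of each site, so after positions 5, 55, 97, 168, 181.
Circular molecule, 5 cuts → 5 fragments:
  6–55 → 50 bp
  56–97 → 42 bp
  98–168 → 71 bp
  169–181 → 13 bp
  182–207 then 1–5 → 26 + 5 = 31 bp
Sorted largest to smallest: 71, 50, 42, 31, 13 bp.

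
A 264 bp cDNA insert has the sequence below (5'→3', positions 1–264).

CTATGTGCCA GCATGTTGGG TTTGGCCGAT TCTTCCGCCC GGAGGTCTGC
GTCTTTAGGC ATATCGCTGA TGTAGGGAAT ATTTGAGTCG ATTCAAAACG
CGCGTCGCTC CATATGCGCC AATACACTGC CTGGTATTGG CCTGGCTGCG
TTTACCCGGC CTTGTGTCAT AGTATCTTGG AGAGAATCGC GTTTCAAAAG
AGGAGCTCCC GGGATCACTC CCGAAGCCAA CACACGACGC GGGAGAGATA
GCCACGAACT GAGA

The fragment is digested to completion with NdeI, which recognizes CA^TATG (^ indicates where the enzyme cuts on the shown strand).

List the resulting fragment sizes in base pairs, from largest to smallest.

The NdeI site (CATATG) starts at position 111.
NdeI cuts after base 2 of each site, so after position 112.
Linear molecule, 1 cut → 2 fragments:
  1–112 → 112 bp
  113–264 → 152 bp
Sorted largest to smallest: 152, 112 bp.

152, 112 bp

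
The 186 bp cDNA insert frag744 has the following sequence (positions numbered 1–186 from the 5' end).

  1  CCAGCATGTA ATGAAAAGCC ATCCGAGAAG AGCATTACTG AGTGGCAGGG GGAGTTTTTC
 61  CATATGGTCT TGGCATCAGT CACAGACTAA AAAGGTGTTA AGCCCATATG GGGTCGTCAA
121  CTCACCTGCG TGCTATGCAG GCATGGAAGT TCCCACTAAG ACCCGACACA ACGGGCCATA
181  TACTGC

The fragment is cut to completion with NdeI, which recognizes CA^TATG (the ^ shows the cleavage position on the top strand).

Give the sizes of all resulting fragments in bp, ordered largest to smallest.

80, 62, 44 bp

NdeI sites (CATATG) start at positions 61, 105.
NdeI cuts after base 2 of each site, so after positions 62, 106.
Linear molecule, 2 cuts → 3 fragments:
  1–62 → 62 bp
  63–106 → 44 bp
  107–186 → 80 bp
Sorted largest to smallest: 80, 62, 44 bp.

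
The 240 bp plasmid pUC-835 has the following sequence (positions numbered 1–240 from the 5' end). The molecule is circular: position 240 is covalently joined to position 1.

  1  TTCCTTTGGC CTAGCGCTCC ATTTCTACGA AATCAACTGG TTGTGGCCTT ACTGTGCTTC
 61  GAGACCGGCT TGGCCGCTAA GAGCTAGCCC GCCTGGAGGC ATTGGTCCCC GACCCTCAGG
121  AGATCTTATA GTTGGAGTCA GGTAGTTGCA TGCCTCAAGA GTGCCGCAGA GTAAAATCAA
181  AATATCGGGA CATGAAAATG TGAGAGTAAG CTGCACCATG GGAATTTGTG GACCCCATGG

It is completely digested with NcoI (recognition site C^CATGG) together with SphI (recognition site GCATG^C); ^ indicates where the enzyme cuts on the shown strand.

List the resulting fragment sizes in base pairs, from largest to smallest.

157, 64, 19 bp

NcoI sites (CCATGG) start at positions 216, 235.
NcoI cuts after the first base of each site, so after positions 216, 235.
The SphI site (GCATGC) starts at position 148.
SphI cuts after base 5 of each site (before the last base), so after position 152.
Combined cut positions: 152, 216, 235.
Circular molecule, 3 cuts → 3 fragments:
  153–216 → 64 bp
  217–235 → 19 bp
  236–240 then 1–152 → 5 + 152 = 157 bp
Sorted largest to smallest: 157, 64, 19 bp.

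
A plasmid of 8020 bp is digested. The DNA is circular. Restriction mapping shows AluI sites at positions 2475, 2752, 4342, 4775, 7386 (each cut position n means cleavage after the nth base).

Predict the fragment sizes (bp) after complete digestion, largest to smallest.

3109, 2611, 1590, 433, 277 bp

Circular molecule, 5 cuts → 5 fragments:
  2752 − 2475 = 277 bp
  4342 − 2752 = 1590 bp
  4775 − 4342 = 433 bp
  7386 − 4775 = 2611 bp
  wrap: 8020 − 7386 + 2475 = 3109 bp
Sorted largest to smallest: 3109, 2611, 1590, 433, 277 bp.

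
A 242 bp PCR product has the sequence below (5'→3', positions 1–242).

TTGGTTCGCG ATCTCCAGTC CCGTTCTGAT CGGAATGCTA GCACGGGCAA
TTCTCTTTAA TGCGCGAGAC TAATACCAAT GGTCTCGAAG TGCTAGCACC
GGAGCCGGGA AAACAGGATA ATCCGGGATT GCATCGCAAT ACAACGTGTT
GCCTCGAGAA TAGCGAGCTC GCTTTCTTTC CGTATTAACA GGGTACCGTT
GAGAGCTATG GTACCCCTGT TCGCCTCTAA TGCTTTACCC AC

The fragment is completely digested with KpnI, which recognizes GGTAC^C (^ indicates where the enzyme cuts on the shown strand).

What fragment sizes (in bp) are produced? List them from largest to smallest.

196, 28, 18 bp

KpnI sites (GGTACC) start at positions 192, 210.
KpnI cuts after base 5 of each site (before the last base), so after positions 196, 214.
Linear molecule, 2 cuts → 3 fragments:
  1–196 → 196 bp
  197–214 → 18 bp
  215–242 → 28 bp
Sorted largest to smallest: 196, 28, 18 bp.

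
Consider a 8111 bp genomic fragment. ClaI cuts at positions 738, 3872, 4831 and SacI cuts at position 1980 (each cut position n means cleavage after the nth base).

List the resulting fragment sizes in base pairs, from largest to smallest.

3280, 1892, 1242, 959, 738 bp

Combined cut positions (sorted): 738, 1980, 3872, 4831.
Linear molecule, 4 cuts → 5 fragments:
  738 − 0 = 738 bp
  1980 − 738 = 1242 bp
  3872 − 1980 = 1892 bp
  4831 − 3872 = 959 bp
  8111 − 4831 = 3280 bp
Sorted largest to smallest: 3280, 1892, 1242, 959, 738 bp.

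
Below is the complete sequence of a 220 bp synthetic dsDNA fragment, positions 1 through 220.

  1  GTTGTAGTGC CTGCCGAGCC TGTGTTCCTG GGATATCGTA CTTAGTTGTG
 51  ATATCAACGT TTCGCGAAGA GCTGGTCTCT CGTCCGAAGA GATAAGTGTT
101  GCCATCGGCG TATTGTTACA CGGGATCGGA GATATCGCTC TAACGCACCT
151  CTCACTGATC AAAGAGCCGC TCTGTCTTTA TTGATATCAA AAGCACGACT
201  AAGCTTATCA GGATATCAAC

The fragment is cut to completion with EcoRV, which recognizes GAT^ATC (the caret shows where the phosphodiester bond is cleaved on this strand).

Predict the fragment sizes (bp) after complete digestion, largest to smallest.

81, 52, 34, 29, 18, 6 bp

EcoRV sites (GATATC) start at positions 32, 50, 131, 183, 212.
EcoRV cuts after base 3 of each site, so after positions 34, 52, 133, 185, 214.
Linear molecule, 5 cuts → 6 fragments:
  1–34 → 34 bp
  35–52 → 18 bp
  53–133 → 81 bp
  134–185 → 52 bp
  186–214 → 29 bp
  215–220 → 6 bp
Sorted largest to smallest: 81, 52, 34, 29, 18, 6 bp.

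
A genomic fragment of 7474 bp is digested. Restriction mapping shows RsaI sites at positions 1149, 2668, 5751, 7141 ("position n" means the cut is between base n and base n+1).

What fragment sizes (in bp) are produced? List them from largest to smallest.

3083, 1519, 1390, 1149, 333 bp

Linear molecule, 4 cuts → 5 fragments:
  1149 − 0 = 1149 bp
  2668 − 1149 = 1519 bp
  5751 − 2668 = 3083 bp
  7141 − 5751 = 1390 bp
  7474 − 7141 = 333 bp
Sorted largest to smallest: 3083, 1519, 1390, 1149, 333 bp.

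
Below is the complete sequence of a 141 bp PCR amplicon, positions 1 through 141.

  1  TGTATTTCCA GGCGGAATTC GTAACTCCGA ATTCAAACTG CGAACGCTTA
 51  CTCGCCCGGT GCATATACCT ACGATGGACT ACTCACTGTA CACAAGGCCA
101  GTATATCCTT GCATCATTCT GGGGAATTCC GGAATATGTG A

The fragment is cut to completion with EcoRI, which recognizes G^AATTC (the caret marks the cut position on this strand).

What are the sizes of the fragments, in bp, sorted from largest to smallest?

95, 17, 15, 14 bp

EcoRI sites (GAATTC) start at positions 15, 29, 124.
EcoRI cuts after the first base of each site, so after positions 15, 29, 124.
Linear molecule, 3 cuts → 4 fragments:
  1–15 → 15 bp
  16–29 → 14 bp
  30–124 → 95 bp
  125–141 → 17 bp
Sorted largest to smallest: 95, 17, 15, 14 bp.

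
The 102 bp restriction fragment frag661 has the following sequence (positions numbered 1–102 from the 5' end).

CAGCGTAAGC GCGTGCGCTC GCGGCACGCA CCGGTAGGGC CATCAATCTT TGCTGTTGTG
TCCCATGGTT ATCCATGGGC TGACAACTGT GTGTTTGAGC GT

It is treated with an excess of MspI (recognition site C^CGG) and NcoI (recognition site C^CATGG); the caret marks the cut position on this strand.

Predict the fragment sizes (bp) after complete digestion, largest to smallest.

The MspI site (CCGG) starts at position 31.
MspI cuts after the first base of each site, so after position 31.
NcoI sites (CCATGG) start at positions 63, 73.
NcoI cuts after the first base of each site, so after positions 63, 73.
Combined cut positions: 31, 63, 73.
Linear molecule, 3 cuts → 4 fragments:
  1–31 → 31 bp
  32–63 → 32 bp
  64–73 → 10 bp
  74–102 → 29 bp
Sorted largest to smallest: 32, 31, 29, 10 bp.

32, 31, 29, 10 bp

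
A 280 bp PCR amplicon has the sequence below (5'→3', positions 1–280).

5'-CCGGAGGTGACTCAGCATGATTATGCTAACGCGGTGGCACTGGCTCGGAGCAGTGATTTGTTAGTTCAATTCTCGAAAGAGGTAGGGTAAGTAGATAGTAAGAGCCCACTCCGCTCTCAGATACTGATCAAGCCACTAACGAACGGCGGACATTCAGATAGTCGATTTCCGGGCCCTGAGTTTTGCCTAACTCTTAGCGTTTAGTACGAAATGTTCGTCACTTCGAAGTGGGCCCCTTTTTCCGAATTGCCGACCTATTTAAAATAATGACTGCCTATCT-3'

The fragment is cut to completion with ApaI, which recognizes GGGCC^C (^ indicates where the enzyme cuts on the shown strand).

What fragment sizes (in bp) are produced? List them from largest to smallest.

175, 59, 46 bp

ApaI sites (GGGCCC) start at positions 171, 230.
ApaI cuts after base 5 of each site (before the last base), so after positions 175, 234.
Linear molecule, 2 cuts → 3 fragments:
  1–175 → 175 bp
  176–234 → 59 bp
  235–280 → 46 bp
Sorted largest to smallest: 175, 59, 46 bp.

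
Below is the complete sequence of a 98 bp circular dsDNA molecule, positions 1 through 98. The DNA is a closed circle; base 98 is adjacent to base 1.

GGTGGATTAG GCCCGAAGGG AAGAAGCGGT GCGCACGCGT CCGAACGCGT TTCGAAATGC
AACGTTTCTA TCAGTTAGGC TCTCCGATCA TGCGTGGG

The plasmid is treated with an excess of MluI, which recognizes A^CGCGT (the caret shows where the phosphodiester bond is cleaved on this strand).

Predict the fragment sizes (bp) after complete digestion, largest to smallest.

88, 10 bp

MluI sites (ACGCGT) start at positions 35, 45.
MluI cuts after the first base of each site, so after positions 35, 45.
Circular molecule, 2 cuts → 2 fragments:
  36–45 → 10 bp
  46–98 then 1–35 → 53 + 35 = 88 bp
Sorted largest to smallest: 88, 10 bp.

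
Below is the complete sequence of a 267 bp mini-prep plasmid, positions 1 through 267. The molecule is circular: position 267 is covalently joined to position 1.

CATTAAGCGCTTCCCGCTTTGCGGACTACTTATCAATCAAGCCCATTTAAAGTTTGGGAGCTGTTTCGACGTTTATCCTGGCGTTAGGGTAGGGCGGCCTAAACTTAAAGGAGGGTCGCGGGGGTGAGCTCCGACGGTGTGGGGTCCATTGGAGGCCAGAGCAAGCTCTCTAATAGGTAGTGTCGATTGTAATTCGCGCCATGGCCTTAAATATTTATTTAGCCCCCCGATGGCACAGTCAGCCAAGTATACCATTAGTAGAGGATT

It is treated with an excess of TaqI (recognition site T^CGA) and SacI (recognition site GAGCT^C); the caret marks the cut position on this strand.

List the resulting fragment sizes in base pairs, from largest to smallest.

150, 64, 53 bp

TaqI sites (TCGA) start at positions 66, 183.
TaqI cuts after the first base of each site, so after positions 66, 183.
The SacI site (GAGCTC) starts at position 126.
SacI cuts after base 5 of each site (before the last base), so after position 130.
Combined cut positions: 66, 130, 183.
Circular molecule, 3 cuts → 3 fragments:
  67–130 → 64 bp
  131–183 → 53 bp
  184–267 then 1–66 → 84 + 66 = 150 bp
Sorted largest to smallest: 150, 64, 53 bp.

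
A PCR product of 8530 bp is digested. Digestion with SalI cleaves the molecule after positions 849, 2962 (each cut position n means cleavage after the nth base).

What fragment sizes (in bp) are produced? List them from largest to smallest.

5568, 2113, 849 bp

Linear molecule, 2 cuts → 3 fragments:
  849 − 0 = 849 bp
  2962 − 849 = 2113 bp
  8530 − 2962 = 5568 bp
Sorted largest to smallest: 5568, 2113, 849 bp.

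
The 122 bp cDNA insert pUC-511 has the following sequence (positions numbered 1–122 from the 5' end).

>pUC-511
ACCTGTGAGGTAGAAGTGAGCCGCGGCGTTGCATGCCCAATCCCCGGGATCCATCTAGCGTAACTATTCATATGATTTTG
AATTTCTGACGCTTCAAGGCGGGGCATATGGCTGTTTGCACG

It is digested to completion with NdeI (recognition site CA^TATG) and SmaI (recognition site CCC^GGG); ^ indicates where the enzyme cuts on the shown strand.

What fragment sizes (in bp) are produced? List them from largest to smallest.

NdeI sites (CATATG) start at positions 69, 105.
NdeI cuts after base 2 of each site, so after positions 70, 106.
The SmaI site (CCCGGG) starts at position 43.
SmaI cuts after base 3 of each site, so after position 45.
Combined cut positions: 45, 70, 106.
Linear molecule, 3 cuts → 4 fragments:
  1–45 → 45 bp
  46–70 → 25 bp
  71–106 → 36 bp
  107–122 → 16 bp
Sorted largest to smallest: 45, 36, 25, 16 bp.

45, 36, 25, 16 bp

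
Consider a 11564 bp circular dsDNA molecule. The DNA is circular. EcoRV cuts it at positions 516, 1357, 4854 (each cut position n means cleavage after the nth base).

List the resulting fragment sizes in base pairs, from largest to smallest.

Circular molecule, 3 cuts → 3 fragments:
  1357 − 516 = 841 bp
  4854 − 1357 = 3497 bp
  wrap: 11564 − 4854 + 516 = 7226 bp
Sorted largest to smallest: 7226, 3497, 841 bp.

7226, 3497, 841 bp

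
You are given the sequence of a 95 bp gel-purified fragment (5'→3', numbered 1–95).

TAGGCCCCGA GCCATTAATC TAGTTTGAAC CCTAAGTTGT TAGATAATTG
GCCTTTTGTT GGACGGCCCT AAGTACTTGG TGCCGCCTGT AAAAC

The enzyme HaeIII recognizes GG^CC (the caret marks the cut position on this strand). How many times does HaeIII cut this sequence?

3

GGCC occurs starting at positions 3, 50, 65.
HaeIII cuts at 3 sites.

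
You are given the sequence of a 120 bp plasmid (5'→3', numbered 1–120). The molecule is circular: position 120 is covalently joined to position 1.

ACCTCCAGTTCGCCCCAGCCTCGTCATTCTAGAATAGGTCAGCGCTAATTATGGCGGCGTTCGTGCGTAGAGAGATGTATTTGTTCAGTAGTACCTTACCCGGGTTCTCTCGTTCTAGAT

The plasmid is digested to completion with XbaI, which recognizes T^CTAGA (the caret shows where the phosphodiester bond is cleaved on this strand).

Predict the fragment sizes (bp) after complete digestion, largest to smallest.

XbaI sites (TCTAGA) start at positions 28, 114.
XbaI cuts after the first base of each site, so after positions 28, 114.
Circular molecule, 2 cuts → 2 fragments:
  29–114 → 86 bp
  115–120 then 1–28 → 6 + 28 = 34 bp
Sorted largest to smallest: 86, 34 bp.

86, 34 bp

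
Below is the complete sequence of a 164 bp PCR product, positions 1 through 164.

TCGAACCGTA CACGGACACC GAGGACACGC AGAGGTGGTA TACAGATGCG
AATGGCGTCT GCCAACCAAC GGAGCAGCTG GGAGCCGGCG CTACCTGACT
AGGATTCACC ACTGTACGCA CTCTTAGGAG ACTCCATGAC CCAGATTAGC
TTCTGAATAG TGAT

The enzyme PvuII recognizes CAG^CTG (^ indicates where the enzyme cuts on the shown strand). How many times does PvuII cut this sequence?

1

CAGCTG occurs starting at position 75.
PvuII cuts at 1 site.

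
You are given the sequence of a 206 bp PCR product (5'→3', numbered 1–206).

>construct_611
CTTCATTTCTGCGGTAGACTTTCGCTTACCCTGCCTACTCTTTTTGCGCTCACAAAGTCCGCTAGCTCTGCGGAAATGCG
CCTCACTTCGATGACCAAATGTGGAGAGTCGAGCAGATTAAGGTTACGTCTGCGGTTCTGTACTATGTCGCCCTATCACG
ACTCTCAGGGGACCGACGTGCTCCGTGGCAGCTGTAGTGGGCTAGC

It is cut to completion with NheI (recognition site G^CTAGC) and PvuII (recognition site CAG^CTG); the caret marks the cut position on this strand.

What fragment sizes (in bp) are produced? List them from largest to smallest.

130, 61, 10, 5 bp

NheI sites (GCTAGC) start at positions 61, 201.
NheI cuts after the first base of each site, so after positions 61, 201.
The PvuII site (CAGCTG) starts at position 189.
PvuII cuts after base 3 of each site, so after position 191.
Combined cut positions: 61, 191, 201.
Linear molecule, 3 cuts → 4 fragments:
  1–61 → 61 bp
  62–191 → 130 bp
  192–201 → 10 bp
  202–206 → 5 bp
Sorted largest to smallest: 130, 61, 10, 5 bp.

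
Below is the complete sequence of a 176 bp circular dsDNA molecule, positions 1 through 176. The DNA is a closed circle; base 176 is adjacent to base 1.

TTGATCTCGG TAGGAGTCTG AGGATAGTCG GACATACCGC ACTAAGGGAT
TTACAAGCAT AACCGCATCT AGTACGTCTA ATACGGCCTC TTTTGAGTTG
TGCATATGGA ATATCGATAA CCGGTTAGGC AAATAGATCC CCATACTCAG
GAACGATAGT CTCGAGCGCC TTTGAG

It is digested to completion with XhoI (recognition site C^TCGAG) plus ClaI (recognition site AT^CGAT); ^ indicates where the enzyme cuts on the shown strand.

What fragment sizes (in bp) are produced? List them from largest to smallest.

The XhoI site (CTCGAG) starts at position 161.
XhoI cuts after the first base of each site, so after position 161.
The ClaI site (ATCGAT) starts at position 113.
ClaI cuts after base 2 of each site, so after position 114.
Combined cut positions: 114, 161.
Circular molecule, 2 cuts → 2 fragments:
  115–161 → 47 bp
  162–176 then 1–114 → 15 + 114 = 129 bp
Sorted largest to smallest: 129, 47 bp.

129, 47 bp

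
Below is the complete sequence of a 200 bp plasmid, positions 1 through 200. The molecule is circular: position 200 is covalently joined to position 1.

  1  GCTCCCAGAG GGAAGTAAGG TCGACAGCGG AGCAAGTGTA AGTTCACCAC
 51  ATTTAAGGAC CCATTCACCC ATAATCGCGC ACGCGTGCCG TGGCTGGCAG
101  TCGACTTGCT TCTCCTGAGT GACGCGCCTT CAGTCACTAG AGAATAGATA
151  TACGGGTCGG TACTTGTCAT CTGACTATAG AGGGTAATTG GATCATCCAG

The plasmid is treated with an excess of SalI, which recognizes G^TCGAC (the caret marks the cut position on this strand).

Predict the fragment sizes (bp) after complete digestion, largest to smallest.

120, 80 bp

SalI sites (GTCGAC) start at positions 20, 100.
SalI cuts after the first base of each site, so after positions 20, 100.
Circular molecule, 2 cuts → 2 fragments:
  21–100 → 80 bp
  101–200 then 1–20 → 100 + 20 = 120 bp
Sorted largest to smallest: 120, 80 bp.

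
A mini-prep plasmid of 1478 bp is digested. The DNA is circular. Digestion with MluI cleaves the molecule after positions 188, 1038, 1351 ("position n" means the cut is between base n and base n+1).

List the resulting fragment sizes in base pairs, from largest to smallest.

Circular molecule, 3 cuts → 3 fragments:
  1038 − 188 = 850 bp
  1351 − 1038 = 313 bp
  wrap: 1478 − 1351 + 188 = 315 bp
Sorted largest to smallest: 850, 315, 313 bp.

850, 315, 313 bp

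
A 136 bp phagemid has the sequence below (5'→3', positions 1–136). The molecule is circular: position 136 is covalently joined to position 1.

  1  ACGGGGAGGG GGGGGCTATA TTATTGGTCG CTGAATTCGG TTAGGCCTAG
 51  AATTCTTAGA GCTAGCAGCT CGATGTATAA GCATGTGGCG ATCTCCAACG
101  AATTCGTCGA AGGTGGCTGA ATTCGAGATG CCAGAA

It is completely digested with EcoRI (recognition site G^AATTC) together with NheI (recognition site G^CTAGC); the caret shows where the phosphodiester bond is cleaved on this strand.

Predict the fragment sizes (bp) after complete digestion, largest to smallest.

EcoRI sites (GAATTC) start at positions 33, 50, 100, 119.
EcoRI cuts after the first base of each site, so after positions 33, 50, 100, 119.
The NheI site (GCTAGC) starts at position 61.
NheI cuts after the first base of each site, so after position 61.
Combined cut positions: 33, 50, 61, 100, 119.
Circular molecule, 5 cuts → 5 fragments:
  34–50 → 17 bp
  51–61 → 11 bp
  62–100 → 39 bp
  101–119 → 19 bp
  120–136 then 1–33 → 17 + 33 = 50 bp
Sorted largest to smallest: 50, 39, 19, 17, 11 bp.

50, 39, 19, 17, 11 bp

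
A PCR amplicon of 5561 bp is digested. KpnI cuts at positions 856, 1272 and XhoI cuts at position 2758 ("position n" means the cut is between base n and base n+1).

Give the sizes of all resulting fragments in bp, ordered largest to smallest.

2803, 1486, 856, 416 bp

Combined cut positions (sorted): 856, 1272, 2758.
Linear molecule, 3 cuts → 4 fragments:
  856 − 0 = 856 bp
  1272 − 856 = 416 bp
  2758 − 1272 = 1486 bp
  5561 − 2758 = 2803 bp
Sorted largest to smallest: 2803, 1486, 856, 416 bp.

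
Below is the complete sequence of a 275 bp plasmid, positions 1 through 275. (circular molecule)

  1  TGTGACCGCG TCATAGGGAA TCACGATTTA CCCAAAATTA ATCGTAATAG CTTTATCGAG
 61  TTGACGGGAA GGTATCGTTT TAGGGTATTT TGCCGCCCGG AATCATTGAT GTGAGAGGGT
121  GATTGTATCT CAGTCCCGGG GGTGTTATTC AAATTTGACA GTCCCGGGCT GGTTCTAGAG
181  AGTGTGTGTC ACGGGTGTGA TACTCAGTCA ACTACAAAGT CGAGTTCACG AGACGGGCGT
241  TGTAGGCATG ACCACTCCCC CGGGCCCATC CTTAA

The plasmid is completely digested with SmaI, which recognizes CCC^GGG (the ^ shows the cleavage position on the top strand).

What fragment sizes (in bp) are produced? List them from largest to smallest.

151, 96, 28 bp

SmaI sites (CCCGGG) start at positions 135, 163, 259.
SmaI cuts after base 3 of each site, so after positions 137, 165, 261.
Circular molecule, 3 cuts → 3 fragments:
  138–165 → 28 bp
  166–261 → 96 bp
  262–275 then 1–137 → 14 + 137 = 151 bp
Sorted largest to smallest: 151, 96, 28 bp.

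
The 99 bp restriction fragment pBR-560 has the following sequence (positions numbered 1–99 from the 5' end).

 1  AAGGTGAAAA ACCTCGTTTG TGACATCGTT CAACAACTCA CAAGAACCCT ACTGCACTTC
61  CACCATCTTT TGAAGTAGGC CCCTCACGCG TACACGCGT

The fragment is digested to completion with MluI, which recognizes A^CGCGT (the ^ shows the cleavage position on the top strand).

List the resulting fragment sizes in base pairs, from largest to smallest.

86, 8, 5 bp

MluI sites (ACGCGT) start at positions 86, 94.
MluI cuts after the first base of each site, so after positions 86, 94.
Linear molecule, 2 cuts → 3 fragments:
  1–86 → 86 bp
  87–94 → 8 bp
  95–99 → 5 bp
Sorted largest to smallest: 86, 8, 5 bp.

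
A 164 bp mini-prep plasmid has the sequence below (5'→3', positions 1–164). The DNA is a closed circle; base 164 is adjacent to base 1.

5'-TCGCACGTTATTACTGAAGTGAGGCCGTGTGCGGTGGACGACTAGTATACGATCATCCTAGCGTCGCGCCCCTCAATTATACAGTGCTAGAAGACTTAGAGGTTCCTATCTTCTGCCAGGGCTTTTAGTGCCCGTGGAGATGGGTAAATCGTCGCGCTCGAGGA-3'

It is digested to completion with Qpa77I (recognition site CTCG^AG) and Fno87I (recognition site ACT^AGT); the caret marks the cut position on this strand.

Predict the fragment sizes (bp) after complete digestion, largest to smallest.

The Qpa77I site (CTCGAG) starts at position 157.
Qpa77I cuts after base 4 of each site, so after position 160.
The Fno87I site (ACTAGT) starts at position 41.
Fno87I cuts after base 3 of each site, so after position 43.
Combined cut positions: 43, 160.
Circular molecule, 2 cuts → 2 fragments:
  44–160 → 117 bp
  161–164 then 1–43 → 4 + 43 = 47 bp
Sorted largest to smallest: 117, 47 bp.

117, 47 bp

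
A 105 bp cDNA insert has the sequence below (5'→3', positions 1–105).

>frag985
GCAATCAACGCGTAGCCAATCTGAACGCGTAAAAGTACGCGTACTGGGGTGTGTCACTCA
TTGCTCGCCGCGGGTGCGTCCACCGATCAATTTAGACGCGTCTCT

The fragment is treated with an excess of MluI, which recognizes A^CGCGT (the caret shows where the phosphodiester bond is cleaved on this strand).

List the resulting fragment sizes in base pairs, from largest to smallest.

MluI sites (ACGCGT) start at positions 8, 25, 37, 96.
MluI cuts after the first base of each site, so after positions 8, 25, 37, 96.
Linear molecule, 4 cuts → 5 fragments:
  1–8 → 8 bp
  9–25 → 17 bp
  26–37 → 12 bp
  38–96 → 59 bp
  97–105 → 9 bp
Sorted largest to smallest: 59, 17, 12, 9, 8 bp.

59, 17, 12, 9, 8 bp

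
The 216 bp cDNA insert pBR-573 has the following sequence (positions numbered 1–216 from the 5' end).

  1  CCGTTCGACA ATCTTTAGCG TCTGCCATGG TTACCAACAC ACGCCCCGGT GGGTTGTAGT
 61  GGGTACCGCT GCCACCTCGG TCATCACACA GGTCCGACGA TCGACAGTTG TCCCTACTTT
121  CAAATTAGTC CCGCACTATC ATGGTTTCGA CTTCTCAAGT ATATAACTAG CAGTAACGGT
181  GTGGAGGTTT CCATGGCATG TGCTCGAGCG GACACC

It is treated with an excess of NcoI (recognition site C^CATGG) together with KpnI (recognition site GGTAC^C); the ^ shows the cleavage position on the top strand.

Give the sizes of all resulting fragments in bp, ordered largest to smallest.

NcoI sites (CCATGG) start at positions 25, 191.
NcoI cuts after the first base of each site, so after positions 25, 191.
The KpnI site (GGTACC) starts at position 62.
KpnI cuts after base 5 of each site (before the last base), so after position 66.
Combined cut positions: 25, 66, 191.
Linear molecule, 3 cuts → 4 fragments:
  1–25 → 25 bp
  26–66 → 41 bp
  67–191 → 125 bp
  192–216 → 25 bp
Sorted largest to smallest: 125, 41, 25, 25 bp.

125, 41, 25, 25 bp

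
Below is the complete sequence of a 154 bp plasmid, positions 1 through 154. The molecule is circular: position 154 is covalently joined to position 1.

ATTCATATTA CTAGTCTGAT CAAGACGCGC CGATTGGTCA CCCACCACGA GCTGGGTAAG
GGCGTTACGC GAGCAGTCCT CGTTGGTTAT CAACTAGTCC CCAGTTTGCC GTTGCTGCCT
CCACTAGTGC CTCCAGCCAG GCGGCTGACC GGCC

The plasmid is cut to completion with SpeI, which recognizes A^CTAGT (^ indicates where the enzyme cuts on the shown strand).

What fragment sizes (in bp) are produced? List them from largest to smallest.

SpeI sites (ACTAGT) start at positions 10, 93, 123.
SpeI cuts after the first base of each site, so after positions 10, 93, 123.
Circular molecule, 3 cuts → 3 fragments:
  11–93 → 83 bp
  94–123 → 30 bp
  124–154 then 1–10 → 31 + 10 = 41 bp
Sorted largest to smallest: 83, 41, 30 bp.

83, 41, 30 bp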